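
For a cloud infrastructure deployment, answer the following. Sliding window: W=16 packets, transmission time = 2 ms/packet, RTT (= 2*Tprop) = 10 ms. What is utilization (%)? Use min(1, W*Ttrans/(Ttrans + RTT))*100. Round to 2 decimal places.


Given: W = 16, Ttrans = 2 ms, RTT = 10 ms (= 2 * Tprop, Tprop = 5 ms)
Cycle time = Ttrans + RTT = 2 + 10 = 12 ms (first packet sent until its ACK returns)
W * Ttrans = 16 * 2 = 32 ms of sending per cycle
W * Ttrans / (Ttrans + RTT) = 32 / 12 = 2.666667
U = min(1, 2.666667) = 1.000000
U% = 100.00%

100.00


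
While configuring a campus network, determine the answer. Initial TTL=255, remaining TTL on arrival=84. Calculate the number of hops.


Given: initial TTL = 255, received TTL = 84
Hops = initial TTL - received TTL
Hops = 255 - 84 = 171

171


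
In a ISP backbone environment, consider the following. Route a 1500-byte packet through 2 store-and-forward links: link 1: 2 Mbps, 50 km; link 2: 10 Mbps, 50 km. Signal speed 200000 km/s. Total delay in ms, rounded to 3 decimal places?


Packet = 1500 bytes = 12000 bits. Store-and-forward: sum (t_trans + t_prop) per link.
Link 1: t_trans = 12000/(2*10^6) s = 6.0000 ms; t_prop = 50/200000 s = 0.2500 ms; subtotal = 6.2500 ms
Link 2: t_trans = 12000/(10*10^6) s = 1.2000 ms; t_prop = 50/200000 s = 0.2500 ms; subtotal = 1.4500 ms
End-to-end = 6.2500 + 1.4500 = 7.7000 ms -> 7.700 ms (3 dp)

7.700


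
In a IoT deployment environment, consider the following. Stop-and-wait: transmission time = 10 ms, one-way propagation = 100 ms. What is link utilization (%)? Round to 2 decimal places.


Given: Ttrans = 10 ms, Tprop = 100 ms
RTT = 2 * Tprop = 2 * 100 = 200 ms
U = Ttrans / (Ttrans + RTT)
U = 10 / (10 + 200)
U = 10 / 210 = 0.047619
U% = 4.76%

4.76


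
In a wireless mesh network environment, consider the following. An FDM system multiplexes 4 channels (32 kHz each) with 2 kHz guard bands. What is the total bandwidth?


Given: 4 channels, 32 kHz each, guard = 2 kHz
Channel bandwidth = 4 * 32 = 128 kHz
Guard bands = 3 gaps * 2 kHz = 6 kHz
Total = 128 + 6 = 134 kHz

134


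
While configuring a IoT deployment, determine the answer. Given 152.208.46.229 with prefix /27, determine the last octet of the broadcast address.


Given: IP = 152.208.46.229, prefix = /27
Host bits = 32 - 27 = 5
Network last octet = 229 AND mask = 224
Host part size = 2^5 - 1 = 31
Broadcast last octet = 224 OR 31 = 255

255


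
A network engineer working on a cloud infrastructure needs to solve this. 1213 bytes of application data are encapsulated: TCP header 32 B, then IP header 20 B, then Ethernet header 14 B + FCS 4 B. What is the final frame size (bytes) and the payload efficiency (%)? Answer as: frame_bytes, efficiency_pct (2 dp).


TCP segment = 1213 + 32 = 1245 B
IP packet = 1245 + 20 = 1265 B
Ethernet frame = 1265 + 14 + 4 = 1283 B
Efficiency = app / frame = 1213 / 1283 = 0.945440 = 94.5440% -> 94.54% (2 dp)

1283, 94.54


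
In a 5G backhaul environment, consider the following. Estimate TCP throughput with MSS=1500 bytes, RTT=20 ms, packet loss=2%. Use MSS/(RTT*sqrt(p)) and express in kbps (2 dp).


Given: MSS = 1500 bytes, RTT = 20 ms, loss = 2%
RTT in seconds = 20 / 1000 = 0.02
Loss rate = 2% = 0.02
sqrt(loss) = sqrt(0.02) = 0.141421356237
Throughput (bytes/s) = 1500 / (0.02 * 0.141421356237) = 530330.0859
Throughput (kbps) = 530330.0859 * 8 / 1000 = 4242.640687 -> 4242.64 kbps (2 dp)

4242.64


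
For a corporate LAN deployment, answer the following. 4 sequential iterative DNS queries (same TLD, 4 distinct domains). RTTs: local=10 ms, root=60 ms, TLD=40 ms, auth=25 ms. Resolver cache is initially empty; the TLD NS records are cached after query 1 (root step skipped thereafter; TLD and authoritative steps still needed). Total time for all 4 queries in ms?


Lookup 1 (cold cache): local + root + TLD + auth = 10 + 60 + 40 + 25 = 135 ms
Lookups 2..4 (TLD NS cached -> skip root; new domain -> still ask TLD and auth): local + TLD + auth = 10 + 40 + 25 = 75 ms each
Remaining 3 lookups: 3 * 75 = 225 ms
Total = 135 + 225 = 360 ms

360


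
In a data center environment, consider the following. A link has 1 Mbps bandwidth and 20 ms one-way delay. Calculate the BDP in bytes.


Given: bandwidth = 1 Mbps, delay = 20 ms
BDP in bits = 1 * 10^6 * 20 / 1000
BDP in bits = 20000
BDP in bytes = 20000 / 8 = 2500

2500


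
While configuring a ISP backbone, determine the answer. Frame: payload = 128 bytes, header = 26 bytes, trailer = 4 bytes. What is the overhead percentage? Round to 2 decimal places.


Given: payload = 128 B, header = 26 B, trailer = 4 B
Overhead bytes = header + trailer = 26 + 4 = 30
Total frame = payload + overhead = 128 + 30 = 158
Overhead % = 30 / 158 * 100 = 18.9873% -> 18.99% (2 dp)

18.99


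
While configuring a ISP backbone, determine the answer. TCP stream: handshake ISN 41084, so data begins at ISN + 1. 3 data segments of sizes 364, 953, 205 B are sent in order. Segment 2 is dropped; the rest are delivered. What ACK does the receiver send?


SYN uses sequence number 41084; first data byte = ISN + 1 = 41085.
Segment 1: SEQ = 41085, len = 364 B, covers [41085, 41448]
Segment 2: SEQ = 41449, len = 953 B, covers [41449, 42401] [LOST]
Segment 3: SEQ = 42402, len = 205 B, covers [42402, 42606]
In-order data received: bytes [41085, 41448] (segments 1..1).
Segment 2 missing -> gap begins at byte 41449; later segments buffered out of order.
Cumulative ACK = next expected in-order byte = 41085 + 364 = 41449

41449


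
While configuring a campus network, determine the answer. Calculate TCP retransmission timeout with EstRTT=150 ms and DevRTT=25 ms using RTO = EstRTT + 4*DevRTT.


Given: EstRTT = 150 ms, DevRTT = 25 ms
Timeout = EstRTT + 4 * DevRTT
4 * DevRTT = 4 * 25 = 100
Timeout = 150 + 100 = 250 ms

250


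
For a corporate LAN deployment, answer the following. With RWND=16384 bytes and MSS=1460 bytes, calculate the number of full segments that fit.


Given: RWND = 16384 bytes, MSS = 1460 bytes
Full segments = floor(RWND / MSS)
Full segments = floor(16384 / 1460)
Full segments = floor(11.2219) = 11

11


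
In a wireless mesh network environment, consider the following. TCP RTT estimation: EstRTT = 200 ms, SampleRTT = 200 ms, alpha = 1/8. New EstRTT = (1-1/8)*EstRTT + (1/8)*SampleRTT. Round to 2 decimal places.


Given: EstRTT = 200 ms, SampleRTT = 200 ms, alpha = 1/8
New EstRTT = (1 - alpha) * EstRTT + alpha * SampleRTT
(7/8) * 200 = 175
(1/8) * 200 = 25
New EstRTT = 175 + 25 = 200 ms -> 200.00 ms (2 dp)

200.00


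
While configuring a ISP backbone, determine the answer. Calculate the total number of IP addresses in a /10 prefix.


Given: CIDR prefix /10
Host bits = 32 - 10 = 22
Total addresses = 2^22 = 4194304

4194304


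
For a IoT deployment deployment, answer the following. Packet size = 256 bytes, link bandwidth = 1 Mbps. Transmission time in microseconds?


Given: packet = 256 bytes, bandwidth = 1 Mbps
Packet in bits = 256 * 8 = 2048 bits
Bandwidth = 1 * 10^6 = 1000000 bps
Time = 2048 / 1000000 seconds
Time in us = 2048 * 10^6 / 1000000 = 2048

2048


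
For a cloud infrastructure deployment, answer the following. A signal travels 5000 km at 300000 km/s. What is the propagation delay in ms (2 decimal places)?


Given: distance = 5000 km, speed = 300000 km/s
Delay = distance / speed = 5000 / 300000 seconds
Delay in ms = 5000 * 1000 / 300000
Delay = 16.6667 ms
Rounded to 2 dp = 16.67 ms

16.67


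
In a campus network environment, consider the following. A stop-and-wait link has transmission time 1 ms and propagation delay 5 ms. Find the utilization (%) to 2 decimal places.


Given: Ttrans = 1 ms, Tprop = 5 ms
RTT = 2 * Tprop = 2 * 5 = 10 ms
U = Ttrans / (Ttrans + RTT)
U = 1 / (1 + 10)
U = 1 / 11 = 0.090909
U% = 9.09%

9.09


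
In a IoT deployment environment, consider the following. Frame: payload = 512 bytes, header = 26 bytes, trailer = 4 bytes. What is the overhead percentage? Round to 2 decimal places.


Given: payload = 512 B, header = 26 B, trailer = 4 B
Overhead bytes = header + trailer = 26 + 4 = 30
Total frame = payload + overhead = 512 + 30 = 542
Overhead % = 30 / 542 * 100 = 5.5351% -> 5.54% (2 dp)

5.54


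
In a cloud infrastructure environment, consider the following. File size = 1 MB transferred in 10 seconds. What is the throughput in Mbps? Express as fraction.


Given: file = 1 MB, time = 10 s
File in Mb = 1 * 8 = 8 Mb
Throughput = 8 / 10 Mbps
Throughput = 4/5 Mbps

4/5


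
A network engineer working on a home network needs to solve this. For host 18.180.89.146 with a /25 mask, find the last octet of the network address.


Given: IP = 18.180.89.146, prefix = /25
Subnet mask = 255.255.255.128
Last octet of IP: 146
Last octet of mask: 128
Network last octet = 146 AND 128 = 128

128


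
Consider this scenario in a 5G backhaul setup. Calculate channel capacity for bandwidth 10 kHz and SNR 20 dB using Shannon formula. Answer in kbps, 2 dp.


Given: B = 10 kHz, SNR = 20 dB
SNR linear = 10^(20/10) = 100
1 + SNR = 101
log2(101) = 6.6582114828
C = 10 * 1000 * 6.6582114828 = 66582.1148 bps
C = 66.582115 kbps -> 66.58 kbps (2 dp)

66.58


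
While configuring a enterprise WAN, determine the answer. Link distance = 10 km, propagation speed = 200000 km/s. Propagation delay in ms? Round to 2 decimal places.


Given: distance = 10 km, speed = 200000 km/s
Delay = distance / speed = 10 / 200000 seconds
Delay in ms = 10 * 1000 / 200000
Delay = 0.0500 ms
Rounded to 2 dp = 0.05 ms

0.05


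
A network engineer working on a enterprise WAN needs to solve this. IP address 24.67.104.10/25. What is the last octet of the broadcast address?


Given: IP = 24.67.104.10, prefix = /25
Host bits = 32 - 25 = 7
Network last octet = 10 AND mask = 0
Host part size = 2^7 - 1 = 127
Broadcast last octet = 0 OR 127 = 127

127


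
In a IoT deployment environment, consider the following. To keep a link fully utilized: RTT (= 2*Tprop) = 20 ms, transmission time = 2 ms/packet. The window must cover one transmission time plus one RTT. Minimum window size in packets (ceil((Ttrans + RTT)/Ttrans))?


Given: Ttrans = 2 ms, RTT = 20 ms (= 2 * Tprop, Tprop = 10 ms)
Time until first ACK returns = Ttrans + RTT = 2 + 20 = 22 ms
Need W * Ttrans >= Ttrans + RTT  ->  W >= (Ttrans + RTT) / Ttrans
(Ttrans + RTT) / Ttrans = 22 / 2 = 11
W_min = ceil(11) = 11

11


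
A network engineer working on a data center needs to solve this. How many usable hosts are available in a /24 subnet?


Given: subnet mask /24
Host bits = 32 - 24 = 8
Total addresses = 2^8 = 256
Usable hosts = 256 - 2 (network + broadcast) = 254

254


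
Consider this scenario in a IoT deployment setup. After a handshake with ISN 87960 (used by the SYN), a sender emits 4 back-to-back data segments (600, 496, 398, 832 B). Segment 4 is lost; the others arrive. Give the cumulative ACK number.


SYN uses sequence number 87960; first data byte = ISN + 1 = 87961.
Segment 1: SEQ = 87961, len = 600 B, covers [87961, 88560]
Segment 2: SEQ = 88561, len = 496 B, covers [88561, 89056]
Segment 3: SEQ = 89057, len = 398 B, covers [89057, 89454]
Segment 4: SEQ = 89455, len = 832 B, covers [89455, 90286] [LOST]
In-order data received: bytes [87961, 89454] (segments 1..3).
Segment 4 missing -> gap begins at byte 89455.
Cumulative ACK = next expected in-order byte = 87961 + 600 + 496 + 398 = 89455

89455


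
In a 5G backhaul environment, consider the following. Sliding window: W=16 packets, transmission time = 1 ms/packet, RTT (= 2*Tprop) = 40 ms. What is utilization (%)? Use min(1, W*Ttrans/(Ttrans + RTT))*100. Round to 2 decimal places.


Given: W = 16, Ttrans = 1 ms, RTT = 40 ms (= 2 * Tprop, Tprop = 20 ms)
Cycle time = Ttrans + RTT = 1 + 40 = 41 ms (first packet sent until its ACK returns)
W * Ttrans = 16 * 1 = 16 ms of sending per cycle
W * Ttrans / (Ttrans + RTT) = 16 / 41 = 0.390244
U = min(1, 0.390244) = 0.390244
U% = 39.02%

39.02


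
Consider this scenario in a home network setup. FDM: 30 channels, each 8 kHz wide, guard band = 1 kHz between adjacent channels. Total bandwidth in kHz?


Given: 30 channels, 8 kHz each, guard = 1 kHz
Channel bandwidth = 30 * 8 = 240 kHz
Guard bands = 29 gaps * 1 kHz = 29 kHz
Total = 240 + 29 = 269 kHz

269


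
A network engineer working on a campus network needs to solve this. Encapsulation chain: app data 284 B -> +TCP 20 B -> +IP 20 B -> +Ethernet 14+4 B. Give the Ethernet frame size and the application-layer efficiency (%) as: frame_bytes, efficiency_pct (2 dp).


TCP segment = 284 + 20 = 304 B
IP packet = 304 + 20 = 324 B
Ethernet frame = 324 + 14 + 4 = 342 B
Efficiency = app / frame = 284 / 342 = 0.830409 = 83.0409% -> 83.04% (2 dp)

342, 83.04


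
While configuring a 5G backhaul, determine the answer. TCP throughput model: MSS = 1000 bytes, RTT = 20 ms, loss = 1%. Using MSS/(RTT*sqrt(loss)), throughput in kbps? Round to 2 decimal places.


Given: MSS = 1000 bytes, RTT = 20 ms, loss = 1%
RTT in seconds = 20 / 1000 = 0.02
Loss rate = 1% = 0.01
sqrt(loss) = sqrt(0.01) = 0.1
Throughput (bytes/s) = 1000 / (0.02 * 0.1) = 500000.0000
Throughput (kbps) = 500000.0000 * 8 / 1000 = 4000.000000 -> 4000.00 kbps (2 dp)

4000.00


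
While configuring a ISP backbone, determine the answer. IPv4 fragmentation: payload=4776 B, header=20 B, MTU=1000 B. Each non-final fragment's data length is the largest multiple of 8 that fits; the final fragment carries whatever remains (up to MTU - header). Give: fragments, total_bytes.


Max data per non-final fragment = floor((MTU - header)/8)*8 = floor((1000 - 20)/8)*8 = floor(980/8)*8 = 976 B
Final fragment needs no 8-byte alignment: it can carry up to MTU - header = 980 B
Non-final fragments needed = ceil((payload - 980) / 976) = ceil(3796/976) = ceil(3.8893) = 4
Number of fragments = 4 + 1 = 5
Fragment sizes (data): 4 * 976 B + 872 B (last, 872 <= 980 OK)
Total bytes sent = payload + n_frags * header = 4776 + 5*20 = 4776 + 100 = 4876 B

5, 4876


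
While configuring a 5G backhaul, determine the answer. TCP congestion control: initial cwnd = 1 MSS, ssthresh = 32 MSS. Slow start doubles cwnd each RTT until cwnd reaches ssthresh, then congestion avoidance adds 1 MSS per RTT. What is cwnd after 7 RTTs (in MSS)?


RTT 0: cwnd = 1 MSS (initial)
RTT 1: cwnd = 2 MSS (slow start, doubled)
RTT 2: cwnd = 4 MSS (slow start, doubled)
RTT 3: cwnd = 8 MSS (slow start, doubled)
RTT 4: cwnd = 16 MSS (slow start, doubled)
RTT 5: cwnd = 32 MSS (slow start, doubled)
RTT 6: cwnd = 33 MSS (congestion avoidance, +1)
RTT 7: cwnd = 34 MSS (congestion avoidance, +1)

34


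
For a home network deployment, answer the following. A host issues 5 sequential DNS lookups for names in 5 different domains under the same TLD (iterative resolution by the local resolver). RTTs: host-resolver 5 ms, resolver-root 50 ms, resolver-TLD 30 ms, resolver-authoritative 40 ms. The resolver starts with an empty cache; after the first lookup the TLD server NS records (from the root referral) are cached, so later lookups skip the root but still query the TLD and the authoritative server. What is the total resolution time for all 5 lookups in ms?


Lookup 1 (cold cache): local + root + TLD + auth = 5 + 50 + 30 + 40 = 125 ms
Lookups 2..5 (TLD NS cached -> skip root; new domain -> still ask TLD and auth): local + TLD + auth = 5 + 30 + 40 = 75 ms each
Remaining 4 lookups: 4 * 75 = 300 ms
Total = 125 + 300 = 425 ms

425


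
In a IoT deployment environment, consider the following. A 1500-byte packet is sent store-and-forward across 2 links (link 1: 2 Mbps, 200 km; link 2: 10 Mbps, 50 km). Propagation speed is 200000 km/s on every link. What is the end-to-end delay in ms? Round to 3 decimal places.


Packet = 1500 bytes = 12000 bits. Store-and-forward: sum (t_trans + t_prop) per link.
Link 1: t_trans = 12000/(2*10^6) s = 6.0000 ms; t_prop = 200/200000 s = 1.0000 ms; subtotal = 7.0000 ms
Link 2: t_trans = 12000/(10*10^6) s = 1.2000 ms; t_prop = 50/200000 s = 0.2500 ms; subtotal = 1.4500 ms
End-to-end = 7.0000 + 1.4500 = 8.4500 ms -> 8.450 ms (3 dp)

8.450


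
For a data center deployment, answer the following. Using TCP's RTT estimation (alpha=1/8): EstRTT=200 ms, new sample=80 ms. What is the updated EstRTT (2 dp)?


Given: EstRTT = 200 ms, SampleRTT = 80 ms, alpha = 1/8
New EstRTT = (1 - alpha) * EstRTT + alpha * SampleRTT
(7/8) * 200 = 175
(1/8) * 80 = 10
New EstRTT = 175 + 10 = 185 ms -> 185.00 ms (2 dp)

185.00


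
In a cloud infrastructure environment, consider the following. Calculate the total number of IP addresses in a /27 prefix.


Given: CIDR prefix /27
Host bits = 32 - 27 = 5
Total addresses = 2^5 = 32

32


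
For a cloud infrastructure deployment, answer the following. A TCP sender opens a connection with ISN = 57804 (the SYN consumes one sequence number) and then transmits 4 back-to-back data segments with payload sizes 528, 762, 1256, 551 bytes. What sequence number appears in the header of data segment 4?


The SYN occupies sequence number ISN = 57804, so the first data byte is ISN + 1 = 57805.
SEQ of data segment i = (ISN + 1) + sum of payload sizes of segments 1..i-1.
Segment 1: SEQ = 57805, payload = 528 bytes
Segment 2: SEQ = 58333, payload = 762 bytes
Segment 3: SEQ = 59095, payload = 1256 bytes
Segment 4: SEQ = 60351, payload = 551 bytes
SEQ of segment 4 = 57805 + 528 + 762 + 1256 = 60351

60351


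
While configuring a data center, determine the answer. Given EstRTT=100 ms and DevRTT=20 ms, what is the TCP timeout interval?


Given: EstRTT = 100 ms, DevRTT = 20 ms
Timeout = EstRTT + 4 * DevRTT
4 * DevRTT = 4 * 20 = 80
Timeout = 100 + 80 = 180 ms

180


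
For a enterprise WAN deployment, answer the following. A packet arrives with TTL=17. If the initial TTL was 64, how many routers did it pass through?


Given: initial TTL = 64, received TTL = 17
Hops = initial TTL - received TTL
Hops = 64 - 17 = 47

47


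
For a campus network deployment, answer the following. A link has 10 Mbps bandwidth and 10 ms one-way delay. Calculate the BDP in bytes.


Given: bandwidth = 10 Mbps, delay = 10 ms
BDP in bits = 10 * 10^6 * 10 / 1000
BDP in bits = 100000
BDP in bytes = 100000 / 8 = 12500

12500


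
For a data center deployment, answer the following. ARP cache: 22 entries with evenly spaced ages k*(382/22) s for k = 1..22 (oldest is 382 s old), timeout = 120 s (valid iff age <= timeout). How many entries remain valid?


Ages are k * 382/22 s for k = 1..22 (spacing = 17.3636 s).
Entry k is valid iff k * 382/22 <= 120 iff k <= 22 * 120 / 382 = 6.9110
n_valid = floor(6.9110) = 6
(n_stale = 22 - 6 = 16)

6


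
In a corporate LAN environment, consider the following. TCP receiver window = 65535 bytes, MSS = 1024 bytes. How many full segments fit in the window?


Given: RWND = 65535 bytes, MSS = 1024 bytes
Full segments = floor(RWND / MSS)
Full segments = floor(65535 / 1024)
Full segments = floor(63.999) = 63

63


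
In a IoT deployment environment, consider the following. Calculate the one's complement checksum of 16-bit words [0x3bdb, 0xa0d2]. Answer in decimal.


Given words: [0x3bdb, 0xa0d2]
Step 1: Sum all words
Raw sum = 15323 + 41170 = 56493
One's complement = ~56493 & 0xFFFF = 9042

9042


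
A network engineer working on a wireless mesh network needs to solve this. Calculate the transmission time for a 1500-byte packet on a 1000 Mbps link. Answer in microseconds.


Given: packet = 1500 bytes, bandwidth = 1000 Mbps
Packet in bits = 1500 * 8 = 12000 bits
Bandwidth = 1000 * 10^6 = 1000000000 bps
Time = 12000 / 1000000000 seconds
Time in us = 12000 * 10^6 / 1000000000 = 12

12


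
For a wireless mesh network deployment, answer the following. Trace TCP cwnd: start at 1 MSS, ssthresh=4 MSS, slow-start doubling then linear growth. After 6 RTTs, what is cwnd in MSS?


RTT 0: cwnd = 1 MSS (initial)
RTT 1: cwnd = 2 MSS (slow start, doubled)
RTT 2: cwnd = 4 MSS (slow start, doubled)
RTT 3: cwnd = 5 MSS (congestion avoidance, +1)
RTT 4: cwnd = 6 MSS (congestion avoidance, +1)
RTT 5: cwnd = 7 MSS (congestion avoidance, +1)
RTT 6: cwnd = 8 MSS (congestion avoidance, +1)

8


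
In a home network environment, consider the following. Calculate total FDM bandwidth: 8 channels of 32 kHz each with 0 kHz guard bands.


Given: 8 channels, 32 kHz each, guard = 0 kHz
Channel bandwidth = 8 * 32 = 256 kHz
Guard bands = 7 gaps * 0 kHz = 0 kHz
Total = 256 + 0 = 256 kHz

256


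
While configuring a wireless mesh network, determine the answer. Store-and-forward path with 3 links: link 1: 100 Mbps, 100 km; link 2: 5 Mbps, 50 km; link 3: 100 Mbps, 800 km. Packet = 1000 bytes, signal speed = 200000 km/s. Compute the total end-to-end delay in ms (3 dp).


Packet = 1000 bytes = 8000 bits. Store-and-forward: sum (t_trans + t_prop) per link.
Link 1: t_trans = 8000/(100*10^6) s = 0.0800 ms; t_prop = 100/200000 s = 0.5000 ms; subtotal = 0.5800 ms
Link 2: t_trans = 8000/(5*10^6) s = 1.6000 ms; t_prop = 50/200000 s = 0.2500 ms; subtotal = 1.8500 ms
Link 3: t_trans = 8000/(100*10^6) s = 0.0800 ms; t_prop = 800/200000 s = 4.0000 ms; subtotal = 4.0800 ms
End-to-end = 0.5800 + 1.8500 + 4.0800 = 6.5100 ms -> 6.510 ms (3 dp)

6.510


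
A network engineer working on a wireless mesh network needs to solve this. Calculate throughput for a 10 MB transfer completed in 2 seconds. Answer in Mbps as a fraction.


Given: file = 10 MB, time = 2 s
File in Mb = 10 * 8 = 80 Mb
Throughput = 80 / 2 Mbps
Throughput = 40 Mbps

40


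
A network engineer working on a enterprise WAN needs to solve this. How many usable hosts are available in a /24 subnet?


Given: subnet mask /24
Host bits = 32 - 24 = 8
Total addresses = 2^8 = 256
Usable hosts = 256 - 2 (network + broadcast) = 254

254


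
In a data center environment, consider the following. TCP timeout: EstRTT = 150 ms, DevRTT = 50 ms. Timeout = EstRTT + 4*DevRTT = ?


Given: EstRTT = 150 ms, DevRTT = 50 ms
Timeout = EstRTT + 4 * DevRTT
4 * DevRTT = 4 * 50 = 200
Timeout = 150 + 200 = 350 ms

350


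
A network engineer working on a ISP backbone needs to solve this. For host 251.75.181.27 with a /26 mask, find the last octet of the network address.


Given: IP = 251.75.181.27, prefix = /26
Subnet mask = 255.255.255.192
Last octet of IP: 27
Last octet of mask: 192
Network last octet = 27 AND 192 = 0

0


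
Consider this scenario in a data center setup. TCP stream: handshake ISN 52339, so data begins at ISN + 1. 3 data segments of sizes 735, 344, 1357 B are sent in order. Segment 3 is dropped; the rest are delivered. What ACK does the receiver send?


SYN uses sequence number 52339; first data byte = ISN + 1 = 52340.
Segment 1: SEQ = 52340, len = 735 B, covers [52340, 53074]
Segment 2: SEQ = 53075, len = 344 B, covers [53075, 53418]
Segment 3: SEQ = 53419, len = 1357 B, covers [53419, 54775] [LOST]
In-order data received: bytes [52340, 53418] (segments 1..2).
Segment 3 missing -> gap begins at byte 53419.
Cumulative ACK = next expected in-order byte = 52340 + 735 + 344 = 53419

53419


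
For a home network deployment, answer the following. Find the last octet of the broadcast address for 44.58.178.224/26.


Given: IP = 44.58.178.224, prefix = /26
Host bits = 32 - 26 = 6
Network last octet = 224 AND mask = 192
Host part size = 2^6 - 1 = 63
Broadcast last octet = 192 OR 63 = 255

255


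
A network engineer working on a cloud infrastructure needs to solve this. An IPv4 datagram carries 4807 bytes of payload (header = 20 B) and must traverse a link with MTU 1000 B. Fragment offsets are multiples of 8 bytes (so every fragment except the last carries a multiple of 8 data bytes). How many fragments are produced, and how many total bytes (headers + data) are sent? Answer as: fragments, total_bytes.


Max data per non-final fragment = floor((MTU - header)/8)*8 = floor((1000 - 20)/8)*8 = floor(980/8)*8 = 976 B
Final fragment needs no 8-byte alignment: it can carry up to MTU - header = 980 B
Non-final fragments needed = ceil((payload - 980) / 976) = ceil(3827/976) = ceil(3.9211) = 4
Number of fragments = 4 + 1 = 5
Fragment sizes (data): 4 * 976 B + 903 B (last, 903 <= 980 OK)
Total bytes sent = payload + n_frags * header = 4807 + 5*20 = 4807 + 100 = 4907 B

5, 4907


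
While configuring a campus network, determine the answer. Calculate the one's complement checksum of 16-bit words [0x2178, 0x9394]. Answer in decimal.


Given words: [0x2178, 0x9394]
Step 1: Sum all words
Raw sum = 8568 + 37780 = 46348
One's complement = ~46348 & 0xFFFF = 19187

19187


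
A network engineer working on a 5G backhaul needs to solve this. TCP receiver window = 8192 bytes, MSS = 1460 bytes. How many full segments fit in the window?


Given: RWND = 8192 bytes, MSS = 1460 bytes
Full segments = floor(RWND / MSS)
Full segments = floor(8192 / 1460)
Full segments = floor(5.611) = 5

5


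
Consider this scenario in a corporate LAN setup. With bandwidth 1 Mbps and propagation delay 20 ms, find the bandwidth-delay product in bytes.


Given: bandwidth = 1 Mbps, delay = 20 ms
BDP in bits = 1 * 10^6 * 20 / 1000
BDP in bits = 20000
BDP in bytes = 20000 / 8 = 2500

2500


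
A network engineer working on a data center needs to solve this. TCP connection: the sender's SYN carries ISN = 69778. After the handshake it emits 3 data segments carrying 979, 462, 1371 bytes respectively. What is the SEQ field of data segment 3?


The SYN occupies sequence number ISN = 69778, so the first data byte is ISN + 1 = 69779.
SEQ of data segment i = (ISN + 1) + sum of payload sizes of segments 1..i-1.
Segment 1: SEQ = 69779, payload = 979 bytes
Segment 2: SEQ = 70758, payload = 462 bytes
Segment 3: SEQ = 71220, payload = 1371 bytes
SEQ of segment 3 = 69779 + 979 + 462 = 71220

71220


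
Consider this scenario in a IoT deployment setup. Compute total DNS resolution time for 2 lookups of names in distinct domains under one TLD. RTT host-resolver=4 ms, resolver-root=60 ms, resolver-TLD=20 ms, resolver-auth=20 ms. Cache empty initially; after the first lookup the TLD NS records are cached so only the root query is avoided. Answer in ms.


Lookup 1 (cold cache): local + root + TLD + auth = 4 + 60 + 20 + 20 = 104 ms
Lookups 2..2 (TLD NS cached -> skip root; new domain -> still ask TLD and auth): local + TLD + auth = 4 + 20 + 20 = 44 ms each
Remaining 1 lookups: 1 * 44 = 44 ms
Total = 104 + 44 = 148 ms

148


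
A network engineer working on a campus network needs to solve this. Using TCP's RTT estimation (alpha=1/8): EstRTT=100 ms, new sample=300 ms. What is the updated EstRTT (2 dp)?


Given: EstRTT = 100 ms, SampleRTT = 300 ms, alpha = 1/8
New EstRTT = (1 - alpha) * EstRTT + alpha * SampleRTT
(7/8) * 100 = 87.5
(1/8) * 300 = 37.5
New EstRTT = 87.5 + 37.5 = 125 ms -> 125.00 ms (2 dp)

125.00


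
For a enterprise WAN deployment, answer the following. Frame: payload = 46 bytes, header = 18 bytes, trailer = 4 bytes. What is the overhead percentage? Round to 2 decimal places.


Given: payload = 46 B, header = 18 B, trailer = 4 B
Overhead bytes = header + trailer = 18 + 4 = 22
Total frame = payload + overhead = 46 + 22 = 68
Overhead % = 22 / 68 * 100 = 32.3529% -> 32.35% (2 dp)

32.35


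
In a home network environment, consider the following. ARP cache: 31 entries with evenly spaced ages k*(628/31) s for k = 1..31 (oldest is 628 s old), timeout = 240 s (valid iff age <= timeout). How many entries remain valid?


Ages are k * 628/31 s for k = 1..31 (spacing = 20.2581 s).
Entry k is valid iff k * 628/31 <= 240 iff k <= 31 * 240 / 628 = 11.8471
n_valid = floor(11.8471) = 11
(n_stale = 31 - 11 = 20)

11


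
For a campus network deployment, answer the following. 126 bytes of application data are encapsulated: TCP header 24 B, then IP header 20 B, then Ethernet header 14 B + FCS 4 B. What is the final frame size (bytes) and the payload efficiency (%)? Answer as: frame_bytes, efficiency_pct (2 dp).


TCP segment = 126 + 24 = 150 B
IP packet = 150 + 20 = 170 B
Ethernet frame = 170 + 14 + 4 = 188 B
Efficiency = app / frame = 126 / 188 = 0.670213 = 67.0213% -> 67.02% (2 dp)

188, 67.02


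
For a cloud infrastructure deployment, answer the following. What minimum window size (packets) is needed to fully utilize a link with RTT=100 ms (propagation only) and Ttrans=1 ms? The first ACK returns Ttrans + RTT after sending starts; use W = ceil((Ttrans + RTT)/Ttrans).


Given: Ttrans = 1 ms, RTT = 100 ms (= 2 * Tprop, Tprop = 50 ms)
Time until first ACK returns = Ttrans + RTT = 1 + 100 = 101 ms
Need W * Ttrans >= Ttrans + RTT  ->  W >= (Ttrans + RTT) / Ttrans
(Ttrans + RTT) / Ttrans = 101 / 1 = 101
W_min = ceil(101) = 101

101


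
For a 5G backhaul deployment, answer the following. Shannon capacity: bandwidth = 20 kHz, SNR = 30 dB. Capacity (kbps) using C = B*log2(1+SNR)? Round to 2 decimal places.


Given: B = 20 kHz, SNR = 30 dB
SNR linear = 10^(30/10) = 1000
1 + SNR = 1001
log2(1001) = 9.9672262588
C = 20 * 1000 * 9.9672262588 = 199344.5252 bps
C = 199.344525 kbps -> 199.34 kbps (2 dp)

199.34


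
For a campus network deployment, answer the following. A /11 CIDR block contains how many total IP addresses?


Given: CIDR prefix /11
Host bits = 32 - 11 = 21
Total addresses = 2^21 = 2097152

2097152


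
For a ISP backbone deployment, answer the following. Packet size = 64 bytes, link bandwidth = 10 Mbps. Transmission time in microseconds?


Given: packet = 64 bytes, bandwidth = 10 Mbps
Packet in bits = 64 * 8 = 512 bits
Bandwidth = 10 * 10^6 = 10000000 bps
Time = 512 / 10000000 seconds
Time in us = 512 * 10^6 / 10000000 = 51.2

51.2


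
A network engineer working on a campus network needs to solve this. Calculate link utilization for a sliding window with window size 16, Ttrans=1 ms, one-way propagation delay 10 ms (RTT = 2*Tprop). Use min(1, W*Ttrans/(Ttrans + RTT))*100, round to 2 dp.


Given: W = 16, Ttrans = 1 ms, RTT = 20 ms (= 2 * Tprop, Tprop = 10 ms)
Cycle time = Ttrans + RTT = 1 + 20 = 21 ms (first packet sent until its ACK returns)
W * Ttrans = 16 * 1 = 16 ms of sending per cycle
W * Ttrans / (Ttrans + RTT) = 16 / 21 = 0.761905
U = min(1, 0.761905) = 0.761905
U% = 76.19%

76.19


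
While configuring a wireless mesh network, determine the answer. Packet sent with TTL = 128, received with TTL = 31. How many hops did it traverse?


Given: initial TTL = 128, received TTL = 31
Hops = initial TTL - received TTL
Hops = 128 - 31 = 97

97


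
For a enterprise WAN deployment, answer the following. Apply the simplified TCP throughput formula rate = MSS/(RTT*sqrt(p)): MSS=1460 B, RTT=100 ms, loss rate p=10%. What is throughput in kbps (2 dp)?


Given: MSS = 1460 bytes, RTT = 100 ms, loss = 10%
RTT in seconds = 100 / 1000 = 0.1
Loss rate = 10% = 0.1
sqrt(loss) = sqrt(0.1) = 0.316227766017
Throughput (bytes/s) = 1460 / (0.1 * 0.316227766017) = 46169.2538
Throughput (kbps) = 46169.2538 * 8 / 1000 = 369.354031 -> 369.35 kbps (2 dp)

369.35


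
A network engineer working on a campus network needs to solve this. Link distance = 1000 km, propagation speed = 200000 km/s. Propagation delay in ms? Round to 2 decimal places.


Given: distance = 1000 km, speed = 200000 km/s
Delay = distance / speed = 1000 / 200000 seconds
Delay in ms = 1000 * 1000 / 200000
Delay = 5.0000 ms
Rounded to 2 dp = 5.00 ms

5.00


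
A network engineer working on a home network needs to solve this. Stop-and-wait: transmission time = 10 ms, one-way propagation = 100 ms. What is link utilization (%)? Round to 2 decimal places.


Given: Ttrans = 10 ms, Tprop = 100 ms
RTT = 2 * Tprop = 2 * 100 = 200 ms
U = Ttrans / (Ttrans + RTT)
U = 10 / (10 + 200)
U = 10 / 210 = 0.047619
U% = 4.76%

4.76


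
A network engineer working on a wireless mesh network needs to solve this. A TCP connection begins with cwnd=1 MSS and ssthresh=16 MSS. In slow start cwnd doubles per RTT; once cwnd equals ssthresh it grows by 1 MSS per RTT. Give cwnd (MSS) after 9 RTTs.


RTT 0: cwnd = 1 MSS (initial)
RTT 1: cwnd = 2 MSS (slow start, doubled)
RTT 2: cwnd = 4 MSS (slow start, doubled)
RTT 3: cwnd = 8 MSS (slow start, doubled)
RTT 4: cwnd = 16 MSS (slow start, doubled)
RTT 5: cwnd = 17 MSS (congestion avoidance, +1)
RTT 6: cwnd = 18 MSS (congestion avoidance, +1)
RTT 7: cwnd = 19 MSS (congestion avoidance, +1)
RTT 8: cwnd = 20 MSS (congestion avoidance, +1)
RTT 9: cwnd = 21 MSS (congestion avoidance, +1)

21


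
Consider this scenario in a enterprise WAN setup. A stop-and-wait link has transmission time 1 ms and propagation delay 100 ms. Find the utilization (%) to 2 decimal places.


Given: Ttrans = 1 ms, Tprop = 100 ms
RTT = 2 * Tprop = 2 * 100 = 200 ms
U = Ttrans / (Ttrans + RTT)
U = 1 / (1 + 200)
U = 1 / 201 = 0.004975
U% = 0.50%

0.50


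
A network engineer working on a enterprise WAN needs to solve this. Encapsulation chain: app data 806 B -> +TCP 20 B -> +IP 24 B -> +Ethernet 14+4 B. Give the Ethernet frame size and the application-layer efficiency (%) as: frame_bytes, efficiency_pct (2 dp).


TCP segment = 806 + 20 = 826 B
IP packet = 826 + 24 = 850 B
Ethernet frame = 850 + 14 + 4 = 868 B
Efficiency = app / frame = 806 / 868 = 0.928571 = 92.8571% -> 92.86% (2 dp)

868, 92.86


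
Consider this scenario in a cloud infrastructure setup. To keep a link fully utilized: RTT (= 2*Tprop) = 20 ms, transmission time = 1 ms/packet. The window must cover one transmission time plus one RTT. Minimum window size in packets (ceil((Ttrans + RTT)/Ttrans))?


Given: Ttrans = 1 ms, RTT = 20 ms (= 2 * Tprop, Tprop = 10 ms)
Time until first ACK returns = Ttrans + RTT = 1 + 20 = 21 ms
Need W * Ttrans >= Ttrans + RTT  ->  W >= (Ttrans + RTT) / Ttrans
(Ttrans + RTT) / Ttrans = 21 / 1 = 21
W_min = ceil(21) = 21

21


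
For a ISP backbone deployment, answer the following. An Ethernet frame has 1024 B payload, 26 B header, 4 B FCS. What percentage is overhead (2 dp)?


Given: payload = 1024 B, header = 26 B, trailer = 4 B
Overhead bytes = header + trailer = 26 + 4 = 30
Total frame = payload + overhead = 1024 + 30 = 1054
Overhead % = 30 / 1054 * 100 = 2.8463% -> 2.85% (2 dp)

2.85


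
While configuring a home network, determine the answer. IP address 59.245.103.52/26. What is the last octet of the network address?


Given: IP = 59.245.103.52, prefix = /26
Subnet mask = 255.255.255.192
Last octet of IP: 52
Last octet of mask: 192
Network last octet = 52 AND 192 = 0

0


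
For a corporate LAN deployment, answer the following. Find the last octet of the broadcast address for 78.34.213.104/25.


Given: IP = 78.34.213.104, prefix = /25
Host bits = 32 - 25 = 7
Network last octet = 104 AND mask = 0
Host part size = 2^7 - 1 = 127
Broadcast last octet = 0 OR 127 = 127

127


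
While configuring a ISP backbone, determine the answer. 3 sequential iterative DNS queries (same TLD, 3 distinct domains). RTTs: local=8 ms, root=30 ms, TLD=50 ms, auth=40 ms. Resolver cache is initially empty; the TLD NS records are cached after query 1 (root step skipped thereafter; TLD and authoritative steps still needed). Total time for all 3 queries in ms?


Lookup 1 (cold cache): local + root + TLD + auth = 8 + 30 + 50 + 40 = 128 ms
Lookups 2..3 (TLD NS cached -> skip root; new domain -> still ask TLD and auth): local + TLD + auth = 8 + 50 + 40 = 98 ms each
Remaining 2 lookups: 2 * 98 = 196 ms
Total = 128 + 196 = 324 ms

324


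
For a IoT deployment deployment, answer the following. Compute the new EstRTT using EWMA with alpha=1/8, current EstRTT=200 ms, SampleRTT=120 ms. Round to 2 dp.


Given: EstRTT = 200 ms, SampleRTT = 120 ms, alpha = 1/8
New EstRTT = (1 - alpha) * EstRTT + alpha * SampleRTT
(7/8) * 200 = 175
(1/8) * 120 = 15
New EstRTT = 175 + 15 = 190 ms -> 190.00 ms (2 dp)

190.00


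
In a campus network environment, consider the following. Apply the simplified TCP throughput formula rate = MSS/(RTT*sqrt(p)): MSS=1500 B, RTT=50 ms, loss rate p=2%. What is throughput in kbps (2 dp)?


Given: MSS = 1500 bytes, RTT = 50 ms, loss = 2%
RTT in seconds = 50 / 1000 = 0.05
Loss rate = 2% = 0.02
sqrt(loss) = sqrt(0.02) = 0.141421356237
Throughput (bytes/s) = 1500 / (0.05 * 0.141421356237) = 212132.0344
Throughput (kbps) = 212132.0344 * 8 / 1000 = 1697.056275 -> 1697.06 kbps (2 dp)

1697.06


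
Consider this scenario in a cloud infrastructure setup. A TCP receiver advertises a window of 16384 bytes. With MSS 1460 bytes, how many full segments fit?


Given: RWND = 16384 bytes, MSS = 1460 bytes
Full segments = floor(RWND / MSS)
Full segments = floor(16384 / 1460)
Full segments = floor(11.2219) = 11

11


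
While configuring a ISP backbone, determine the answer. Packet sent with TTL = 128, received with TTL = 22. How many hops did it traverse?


Given: initial TTL = 128, received TTL = 22
Hops = initial TTL - received TTL
Hops = 128 - 22 = 106

106


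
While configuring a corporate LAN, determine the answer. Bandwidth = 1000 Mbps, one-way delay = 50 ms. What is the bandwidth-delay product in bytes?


Given: bandwidth = 1000 Mbps, delay = 50 ms
BDP in bits = 1000 * 10^6 * 50 / 1000
BDP in bits = 50000000
BDP in bytes = 50000000 / 8 = 6250000

6250000


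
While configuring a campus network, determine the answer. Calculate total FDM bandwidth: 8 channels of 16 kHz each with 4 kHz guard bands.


Given: 8 channels, 16 kHz each, guard = 4 kHz
Channel bandwidth = 8 * 16 = 128 kHz
Guard bands = 7 gaps * 4 kHz = 28 kHz
Total = 128 + 28 = 156 kHz

156


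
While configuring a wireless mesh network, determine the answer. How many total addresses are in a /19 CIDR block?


Given: CIDR prefix /19
Host bits = 32 - 19 = 13
Total addresses = 2^13 = 8192

8192


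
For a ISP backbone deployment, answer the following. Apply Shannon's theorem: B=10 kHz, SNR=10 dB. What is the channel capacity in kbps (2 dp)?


Given: B = 10 kHz, SNR = 10 dB
SNR linear = 10^(10/10) = 10
1 + SNR = 11
log2(11) = 3.4594316186
C = 10 * 1000 * 3.4594316186 = 34594.3162 bps
C = 34.594316 kbps -> 34.59 kbps (2 dp)

34.59


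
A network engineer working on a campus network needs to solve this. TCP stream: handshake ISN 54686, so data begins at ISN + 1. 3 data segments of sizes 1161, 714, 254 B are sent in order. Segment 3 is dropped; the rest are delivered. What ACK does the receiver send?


SYN uses sequence number 54686; first data byte = ISN + 1 = 54687.
Segment 1: SEQ = 54687, len = 1161 B, covers [54687, 55847]
Segment 2: SEQ = 55848, len = 714 B, covers [55848, 56561]
Segment 3: SEQ = 56562, len = 254 B, covers [56562, 56815] [LOST]
In-order data received: bytes [54687, 56561] (segments 1..2).
Segment 3 missing -> gap begins at byte 56562.
Cumulative ACK = next expected in-order byte = 54687 + 1161 + 714 = 56562

56562


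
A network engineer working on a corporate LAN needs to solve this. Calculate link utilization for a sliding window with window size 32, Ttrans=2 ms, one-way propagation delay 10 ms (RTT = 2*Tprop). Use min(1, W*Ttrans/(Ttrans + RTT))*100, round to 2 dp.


Given: W = 32, Ttrans = 2 ms, RTT = 20 ms (= 2 * Tprop, Tprop = 10 ms)
Cycle time = Ttrans + RTT = 2 + 20 = 22 ms (first packet sent until its ACK returns)
W * Ttrans = 32 * 2 = 64 ms of sending per cycle
W * Ttrans / (Ttrans + RTT) = 64 / 22 = 2.909091
U = min(1, 2.909091) = 1.000000
U% = 100.00%

100.00


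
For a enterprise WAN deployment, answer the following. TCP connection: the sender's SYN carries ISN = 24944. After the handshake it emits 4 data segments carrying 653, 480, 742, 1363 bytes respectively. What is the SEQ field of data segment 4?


The SYN occupies sequence number ISN = 24944, so the first data byte is ISN + 1 = 24945.
SEQ of data segment i = (ISN + 1) + sum of payload sizes of segments 1..i-1.
Segment 1: SEQ = 24945, payload = 653 bytes
Segment 2: SEQ = 25598, payload = 480 bytes
Segment 3: SEQ = 26078, payload = 742 bytes
Segment 4: SEQ = 26820, payload = 1363 bytes
SEQ of segment 4 = 24945 + 653 + 480 + 742 = 26820

26820


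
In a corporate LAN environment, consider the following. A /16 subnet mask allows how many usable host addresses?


Given: subnet mask /16
Host bits = 32 - 16 = 16
Total addresses = 2^16 = 65536
Usable hosts = 65536 - 2 (network + broadcast) = 65534

65534
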